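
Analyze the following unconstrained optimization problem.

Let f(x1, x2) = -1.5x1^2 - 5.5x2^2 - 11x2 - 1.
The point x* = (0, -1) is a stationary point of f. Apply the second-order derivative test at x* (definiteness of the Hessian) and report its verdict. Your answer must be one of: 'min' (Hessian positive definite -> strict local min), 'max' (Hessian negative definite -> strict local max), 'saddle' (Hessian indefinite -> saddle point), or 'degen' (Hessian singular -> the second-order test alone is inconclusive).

Compute the Hessian H = grad^2 f:
  H = [[-3, 0], [0, -11]]
Verify stationarity: grad f(x*) = H x* + g = (0, 0).
Eigenvalues of H: -11, -3.
Both eigenvalues < 0, so H is negative definite -> x* is a strict local max.

max


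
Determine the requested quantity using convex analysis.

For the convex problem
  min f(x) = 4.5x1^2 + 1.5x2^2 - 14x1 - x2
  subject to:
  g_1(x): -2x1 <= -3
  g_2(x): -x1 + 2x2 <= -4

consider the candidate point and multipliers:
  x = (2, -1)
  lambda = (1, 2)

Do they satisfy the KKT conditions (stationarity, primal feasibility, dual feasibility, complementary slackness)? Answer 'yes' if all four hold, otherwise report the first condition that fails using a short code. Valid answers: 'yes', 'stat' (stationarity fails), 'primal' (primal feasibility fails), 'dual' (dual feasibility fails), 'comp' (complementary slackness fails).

Gradient of f: grad f(x) = Q x + c = (4, -4)
Constraint values g_i(x) = a_i^T x - b_i:
  g_1((2, -1)) = -1
  g_2((2, -1)) = 0
Stationarity residual: grad f(x) + sum_i lambda_i a_i = (0, 0)
  -> stationarity OK
Primal feasibility (all g_i <= 0): OK
Dual feasibility (all lambda_i >= 0): OK
Complementary slackness (lambda_i * g_i(x) = 0 for all i): FAILS

Verdict: the first failing condition is complementary_slackness -> comp.

comp


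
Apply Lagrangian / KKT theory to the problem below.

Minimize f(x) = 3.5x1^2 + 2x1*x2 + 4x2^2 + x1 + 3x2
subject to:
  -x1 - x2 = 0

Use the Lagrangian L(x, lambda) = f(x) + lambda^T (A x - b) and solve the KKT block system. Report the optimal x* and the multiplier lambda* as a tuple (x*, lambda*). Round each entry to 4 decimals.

Form the Lagrangian:
  L(x, lambda) = (1/2) x^T Q x + c^T x + lambda^T (A x - b)
Stationarity (grad_x L = 0): Q x + c + A^T lambda = 0.
Primal feasibility: A x = b.

This gives the KKT block system:
  [ Q   A^T ] [ x     ]   [-c ]
  [ A    0  ] [ lambda ] = [ b ]

Solving the linear system:
  x*      = (0.1818, -0.1818)
  lambda* = (1.9091)
  f(x*)   = -0.1818

x* = (0.1818, -0.1818), lambda* = (1.9091)


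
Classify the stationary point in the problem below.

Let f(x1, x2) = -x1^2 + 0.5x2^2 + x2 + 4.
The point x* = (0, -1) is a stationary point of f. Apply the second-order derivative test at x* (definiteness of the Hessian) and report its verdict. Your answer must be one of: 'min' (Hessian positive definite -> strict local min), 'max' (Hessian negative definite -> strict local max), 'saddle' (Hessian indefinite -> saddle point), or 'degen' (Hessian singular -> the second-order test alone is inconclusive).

Compute the Hessian H = grad^2 f:
  H = [[-2, 0], [0, 1]]
Verify stationarity: grad f(x*) = H x* + g = (0, 0).
Eigenvalues of H: -2, 1.
Eigenvalues have mixed signs, so H is indefinite -> x* is a saddle point.

saddle


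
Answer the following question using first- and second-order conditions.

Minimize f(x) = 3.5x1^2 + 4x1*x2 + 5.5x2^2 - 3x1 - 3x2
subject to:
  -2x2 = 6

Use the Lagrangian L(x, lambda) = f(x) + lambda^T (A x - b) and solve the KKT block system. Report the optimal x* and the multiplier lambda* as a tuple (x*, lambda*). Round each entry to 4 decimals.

Form the Lagrangian:
  L(x, lambda) = (1/2) x^T Q x + c^T x + lambda^T (A x - b)
Stationarity (grad_x L = 0): Q x + c + A^T lambda = 0.
Primal feasibility: A x = b.

This gives the KKT block system:
  [ Q   A^T ] [ x     ]   [-c ]
  [ A    0  ] [ lambda ] = [ b ]

Solving the linear system:
  x*      = (2.1429, -3)
  lambda* = (-13.7143)
  f(x*)   = 42.4286

x* = (2.1429, -3), lambda* = (-13.7143)


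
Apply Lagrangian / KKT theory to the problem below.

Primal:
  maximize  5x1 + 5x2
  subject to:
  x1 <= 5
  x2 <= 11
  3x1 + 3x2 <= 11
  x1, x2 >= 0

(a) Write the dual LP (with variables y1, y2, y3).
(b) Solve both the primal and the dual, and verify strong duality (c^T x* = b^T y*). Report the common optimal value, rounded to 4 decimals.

The standard primal-dual pair for 'max c^T x s.t. A x <= b, x >= 0' is:
  Dual:  min b^T y  s.t.  A^T y >= c,  y >= 0.

So the dual LP is:
  minimize  5y1 + 11y2 + 11y3
  subject to:
    y1 + 3y3 >= 5
    y2 + 3y3 >= 5
    y1, y2, y3 >= 0

Solving the primal: x* = (3.6667, 0).
  primal value c^T x* = 18.3333.
Solving the dual: y* = (0, 0, 1.6667).
  dual value b^T y* = 18.3333.
Strong duality: c^T x* = b^T y*. Confirmed.

18.3333


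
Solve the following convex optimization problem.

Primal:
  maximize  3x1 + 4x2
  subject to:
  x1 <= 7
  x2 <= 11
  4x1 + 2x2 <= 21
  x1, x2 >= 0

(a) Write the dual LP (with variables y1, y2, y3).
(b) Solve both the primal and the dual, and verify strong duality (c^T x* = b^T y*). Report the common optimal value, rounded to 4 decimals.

The standard primal-dual pair for 'max c^T x s.t. A x <= b, x >= 0' is:
  Dual:  min b^T y  s.t.  A^T y >= c,  y >= 0.

So the dual LP is:
  minimize  7y1 + 11y2 + 21y3
  subject to:
    y1 + 4y3 >= 3
    y2 + 2y3 >= 4
    y1, y2, y3 >= 0

Solving the primal: x* = (0, 10.5).
  primal value c^T x* = 42.
Solving the dual: y* = (0, 0, 2).
  dual value b^T y* = 42.
Strong duality: c^T x* = b^T y*. Confirmed.

42


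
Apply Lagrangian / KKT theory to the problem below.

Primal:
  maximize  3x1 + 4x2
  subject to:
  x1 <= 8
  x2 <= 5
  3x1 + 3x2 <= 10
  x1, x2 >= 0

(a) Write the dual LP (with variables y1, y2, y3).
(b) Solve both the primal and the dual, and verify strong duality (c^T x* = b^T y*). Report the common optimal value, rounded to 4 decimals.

The standard primal-dual pair for 'max c^T x s.t. A x <= b, x >= 0' is:
  Dual:  min b^T y  s.t.  A^T y >= c,  y >= 0.

So the dual LP is:
  minimize  8y1 + 5y2 + 10y3
  subject to:
    y1 + 3y3 >= 3
    y2 + 3y3 >= 4
    y1, y2, y3 >= 0

Solving the primal: x* = (0, 3.3333).
  primal value c^T x* = 13.3333.
Solving the dual: y* = (0, 0, 1.3333).
  dual value b^T y* = 13.3333.
Strong duality: c^T x* = b^T y*. Confirmed.

13.3333


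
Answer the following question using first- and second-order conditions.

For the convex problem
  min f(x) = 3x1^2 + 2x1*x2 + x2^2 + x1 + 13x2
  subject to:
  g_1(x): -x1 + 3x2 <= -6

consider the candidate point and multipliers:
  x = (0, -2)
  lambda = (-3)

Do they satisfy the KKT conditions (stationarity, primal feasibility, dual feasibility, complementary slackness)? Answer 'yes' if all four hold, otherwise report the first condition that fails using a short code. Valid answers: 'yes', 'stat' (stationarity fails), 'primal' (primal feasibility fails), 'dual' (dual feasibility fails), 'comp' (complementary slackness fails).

Gradient of f: grad f(x) = Q x + c = (-3, 9)
Constraint values g_i(x) = a_i^T x - b_i:
  g_1((0, -2)) = 0
Stationarity residual: grad f(x) + sum_i lambda_i a_i = (0, 0)
  -> stationarity OK
Primal feasibility (all g_i <= 0): OK
Dual feasibility (all lambda_i >= 0): FAILS
Complementary slackness (lambda_i * g_i(x) = 0 for all i): OK

Verdict: the first failing condition is dual_feasibility -> dual.

dual


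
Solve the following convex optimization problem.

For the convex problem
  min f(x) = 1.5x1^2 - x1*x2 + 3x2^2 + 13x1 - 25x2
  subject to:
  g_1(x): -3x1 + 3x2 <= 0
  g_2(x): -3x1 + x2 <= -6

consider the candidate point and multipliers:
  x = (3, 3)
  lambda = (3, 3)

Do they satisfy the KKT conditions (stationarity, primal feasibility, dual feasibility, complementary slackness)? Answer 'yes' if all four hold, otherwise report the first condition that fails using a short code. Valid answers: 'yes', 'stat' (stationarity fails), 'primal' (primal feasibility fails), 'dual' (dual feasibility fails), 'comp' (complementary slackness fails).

Gradient of f: grad f(x) = Q x + c = (19, -10)
Constraint values g_i(x) = a_i^T x - b_i:
  g_1((3, 3)) = 0
  g_2((3, 3)) = 0
Stationarity residual: grad f(x) + sum_i lambda_i a_i = (1, 2)
  -> stationarity FAILS
Primal feasibility (all g_i <= 0): OK
Dual feasibility (all lambda_i >= 0): OK
Complementary slackness (lambda_i * g_i(x) = 0 for all i): OK

Verdict: the first failing condition is stationarity -> stat.

stat


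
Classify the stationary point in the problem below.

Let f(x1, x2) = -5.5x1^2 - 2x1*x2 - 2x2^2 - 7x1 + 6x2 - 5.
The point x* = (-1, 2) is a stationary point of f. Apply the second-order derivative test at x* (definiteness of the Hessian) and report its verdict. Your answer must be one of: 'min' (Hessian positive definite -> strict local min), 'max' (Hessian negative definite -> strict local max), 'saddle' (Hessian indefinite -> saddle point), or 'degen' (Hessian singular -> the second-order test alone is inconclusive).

Compute the Hessian H = grad^2 f:
  H = [[-11, -2], [-2, -4]]
Verify stationarity: grad f(x*) = H x* + g = (0, 0).
Eigenvalues of H: -11.5311, -3.4689.
Both eigenvalues < 0, so H is negative definite -> x* is a strict local max.

max


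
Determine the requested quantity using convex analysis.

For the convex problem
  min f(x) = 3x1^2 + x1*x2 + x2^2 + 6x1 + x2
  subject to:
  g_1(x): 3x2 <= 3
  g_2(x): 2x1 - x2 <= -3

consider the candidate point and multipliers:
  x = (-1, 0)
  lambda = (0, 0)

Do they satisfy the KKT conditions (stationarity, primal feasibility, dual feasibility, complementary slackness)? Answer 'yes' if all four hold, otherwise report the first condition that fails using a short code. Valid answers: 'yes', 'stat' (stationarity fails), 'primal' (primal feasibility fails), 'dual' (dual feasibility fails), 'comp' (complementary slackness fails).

Gradient of f: grad f(x) = Q x + c = (0, 0)
Constraint values g_i(x) = a_i^T x - b_i:
  g_1((-1, 0)) = -3
  g_2((-1, 0)) = 1
Stationarity residual: grad f(x) + sum_i lambda_i a_i = (0, 0)
  -> stationarity OK
Primal feasibility (all g_i <= 0): FAILS
Dual feasibility (all lambda_i >= 0): OK
Complementary slackness (lambda_i * g_i(x) = 0 for all i): OK

Verdict: the first failing condition is primal_feasibility -> primal.

primal


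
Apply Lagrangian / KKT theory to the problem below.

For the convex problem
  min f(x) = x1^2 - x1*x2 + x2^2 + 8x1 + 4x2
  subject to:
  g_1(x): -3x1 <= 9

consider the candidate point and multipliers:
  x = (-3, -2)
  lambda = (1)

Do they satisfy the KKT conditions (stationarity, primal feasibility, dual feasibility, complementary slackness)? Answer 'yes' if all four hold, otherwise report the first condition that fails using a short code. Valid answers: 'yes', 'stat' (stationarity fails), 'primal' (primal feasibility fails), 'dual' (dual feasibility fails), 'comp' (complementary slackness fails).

Gradient of f: grad f(x) = Q x + c = (4, 3)
Constraint values g_i(x) = a_i^T x - b_i:
  g_1((-3, -2)) = 0
Stationarity residual: grad f(x) + sum_i lambda_i a_i = (1, 3)
  -> stationarity FAILS
Primal feasibility (all g_i <= 0): OK
Dual feasibility (all lambda_i >= 0): OK
Complementary slackness (lambda_i * g_i(x) = 0 for all i): OK

Verdict: the first failing condition is stationarity -> stat.

stat


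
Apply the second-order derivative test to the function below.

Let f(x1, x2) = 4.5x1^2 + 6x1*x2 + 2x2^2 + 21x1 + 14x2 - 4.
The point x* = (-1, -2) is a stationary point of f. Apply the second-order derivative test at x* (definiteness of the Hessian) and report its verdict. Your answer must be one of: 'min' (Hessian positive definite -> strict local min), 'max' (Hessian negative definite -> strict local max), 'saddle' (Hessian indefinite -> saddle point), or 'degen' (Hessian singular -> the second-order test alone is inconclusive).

Compute the Hessian H = grad^2 f:
  H = [[9, 6], [6, 4]]
Verify stationarity: grad f(x*) = H x* + g = (0, 0).
Eigenvalues of H: 0, 13.
H has a zero eigenvalue (singular; positive semidefinite but not definite), so H is neither positive definite, negative definite, nor indefinite. The second-order test alone is inconclusive -> degen.
(Indeed, f is constant along the null direction of H through x*, so x* is not a strict local extremum.)

degen


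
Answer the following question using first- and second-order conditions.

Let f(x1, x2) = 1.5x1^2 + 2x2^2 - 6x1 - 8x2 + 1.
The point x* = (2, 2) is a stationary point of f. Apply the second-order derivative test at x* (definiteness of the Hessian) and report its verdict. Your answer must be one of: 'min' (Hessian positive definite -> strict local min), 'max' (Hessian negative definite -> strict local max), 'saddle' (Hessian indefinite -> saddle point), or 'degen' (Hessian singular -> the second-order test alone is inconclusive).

Compute the Hessian H = grad^2 f:
  H = [[3, 0], [0, 4]]
Verify stationarity: grad f(x*) = H x* + g = (0, 0).
Eigenvalues of H: 3, 4.
Both eigenvalues > 0, so H is positive definite -> x* is a strict local min.

min


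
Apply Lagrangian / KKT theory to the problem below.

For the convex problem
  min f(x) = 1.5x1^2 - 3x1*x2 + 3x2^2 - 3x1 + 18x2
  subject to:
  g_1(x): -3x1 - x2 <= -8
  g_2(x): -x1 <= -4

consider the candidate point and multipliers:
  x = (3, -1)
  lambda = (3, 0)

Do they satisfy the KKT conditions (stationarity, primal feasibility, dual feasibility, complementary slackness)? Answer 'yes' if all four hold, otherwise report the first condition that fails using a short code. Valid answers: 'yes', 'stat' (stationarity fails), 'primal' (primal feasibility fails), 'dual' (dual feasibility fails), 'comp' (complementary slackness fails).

Gradient of f: grad f(x) = Q x + c = (9, 3)
Constraint values g_i(x) = a_i^T x - b_i:
  g_1((3, -1)) = 0
  g_2((3, -1)) = 1
Stationarity residual: grad f(x) + sum_i lambda_i a_i = (0, 0)
  -> stationarity OK
Primal feasibility (all g_i <= 0): FAILS
Dual feasibility (all lambda_i >= 0): OK
Complementary slackness (lambda_i * g_i(x) = 0 for all i): OK

Verdict: the first failing condition is primal_feasibility -> primal.

primal


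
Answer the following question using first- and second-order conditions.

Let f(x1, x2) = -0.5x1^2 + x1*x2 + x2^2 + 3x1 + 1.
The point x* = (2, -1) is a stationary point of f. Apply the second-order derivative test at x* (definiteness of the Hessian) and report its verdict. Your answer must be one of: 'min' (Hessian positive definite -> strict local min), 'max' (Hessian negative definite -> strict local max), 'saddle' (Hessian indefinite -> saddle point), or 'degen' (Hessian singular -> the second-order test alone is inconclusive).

Compute the Hessian H = grad^2 f:
  H = [[-1, 1], [1, 2]]
Verify stationarity: grad f(x*) = H x* + g = (0, 0).
Eigenvalues of H: -1.3028, 2.3028.
Eigenvalues have mixed signs, so H is indefinite -> x* is a saddle point.

saddle


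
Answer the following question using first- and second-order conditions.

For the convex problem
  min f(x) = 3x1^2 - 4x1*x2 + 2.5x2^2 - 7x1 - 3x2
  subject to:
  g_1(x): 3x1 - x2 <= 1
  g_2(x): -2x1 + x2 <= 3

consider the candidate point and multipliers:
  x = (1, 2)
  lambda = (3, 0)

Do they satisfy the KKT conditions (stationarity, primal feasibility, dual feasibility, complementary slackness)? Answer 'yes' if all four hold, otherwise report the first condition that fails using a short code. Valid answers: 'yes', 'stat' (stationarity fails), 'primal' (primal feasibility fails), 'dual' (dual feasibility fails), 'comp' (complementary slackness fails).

Gradient of f: grad f(x) = Q x + c = (-9, 3)
Constraint values g_i(x) = a_i^T x - b_i:
  g_1((1, 2)) = 0
  g_2((1, 2)) = -3
Stationarity residual: grad f(x) + sum_i lambda_i a_i = (0, 0)
  -> stationarity OK
Primal feasibility (all g_i <= 0): OK
Dual feasibility (all lambda_i >= 0): OK
Complementary slackness (lambda_i * g_i(x) = 0 for all i): OK

Verdict: yes, KKT holds.

yes


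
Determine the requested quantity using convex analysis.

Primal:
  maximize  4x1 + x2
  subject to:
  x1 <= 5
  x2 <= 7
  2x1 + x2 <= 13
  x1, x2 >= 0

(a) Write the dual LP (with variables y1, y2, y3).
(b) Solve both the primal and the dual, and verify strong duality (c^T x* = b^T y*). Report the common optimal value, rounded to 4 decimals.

The standard primal-dual pair for 'max c^T x s.t. A x <= b, x >= 0' is:
  Dual:  min b^T y  s.t.  A^T y >= c,  y >= 0.

So the dual LP is:
  minimize  5y1 + 7y2 + 13y3
  subject to:
    y1 + 2y3 >= 4
    y2 + y3 >= 1
    y1, y2, y3 >= 0

Solving the primal: x* = (5, 3).
  primal value c^T x* = 23.
Solving the dual: y* = (2, 0, 1).
  dual value b^T y* = 23.
Strong duality: c^T x* = b^T y*. Confirmed.

23


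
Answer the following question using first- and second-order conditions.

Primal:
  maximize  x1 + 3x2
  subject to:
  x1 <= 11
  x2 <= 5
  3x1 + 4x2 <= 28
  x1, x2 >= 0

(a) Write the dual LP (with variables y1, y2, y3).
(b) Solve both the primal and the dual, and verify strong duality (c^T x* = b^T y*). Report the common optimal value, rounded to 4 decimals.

The standard primal-dual pair for 'max c^T x s.t. A x <= b, x >= 0' is:
  Dual:  min b^T y  s.t.  A^T y >= c,  y >= 0.

So the dual LP is:
  minimize  11y1 + 5y2 + 28y3
  subject to:
    y1 + 3y3 >= 1
    y2 + 4y3 >= 3
    y1, y2, y3 >= 0

Solving the primal: x* = (2.6667, 5).
  primal value c^T x* = 17.6667.
Solving the dual: y* = (0, 1.6667, 0.3333).
  dual value b^T y* = 17.6667.
Strong duality: c^T x* = b^T y*. Confirmed.

17.6667


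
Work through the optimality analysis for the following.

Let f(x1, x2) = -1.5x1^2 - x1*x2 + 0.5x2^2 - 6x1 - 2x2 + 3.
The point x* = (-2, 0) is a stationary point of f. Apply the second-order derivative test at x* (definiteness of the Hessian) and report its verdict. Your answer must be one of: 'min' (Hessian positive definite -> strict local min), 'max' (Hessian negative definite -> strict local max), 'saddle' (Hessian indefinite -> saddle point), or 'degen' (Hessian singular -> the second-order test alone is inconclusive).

Compute the Hessian H = grad^2 f:
  H = [[-3, -1], [-1, 1]]
Verify stationarity: grad f(x*) = H x* + g = (0, 0).
Eigenvalues of H: -3.2361, 1.2361.
Eigenvalues have mixed signs, so H is indefinite -> x* is a saddle point.

saddle


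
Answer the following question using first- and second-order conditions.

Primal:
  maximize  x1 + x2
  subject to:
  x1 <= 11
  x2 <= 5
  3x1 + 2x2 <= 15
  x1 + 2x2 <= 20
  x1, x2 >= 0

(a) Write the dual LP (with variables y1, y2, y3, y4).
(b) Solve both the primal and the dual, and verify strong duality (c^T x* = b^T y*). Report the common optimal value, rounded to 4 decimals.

The standard primal-dual pair for 'max c^T x s.t. A x <= b, x >= 0' is:
  Dual:  min b^T y  s.t.  A^T y >= c,  y >= 0.

So the dual LP is:
  minimize  11y1 + 5y2 + 15y3 + 20y4
  subject to:
    y1 + 3y3 + y4 >= 1
    y2 + 2y3 + 2y4 >= 1
    y1, y2, y3, y4 >= 0

Solving the primal: x* = (1.6667, 5).
  primal value c^T x* = 6.6667.
Solving the dual: y* = (0, 0.3333, 0.3333, 0).
  dual value b^T y* = 6.6667.
Strong duality: c^T x* = b^T y*. Confirmed.

6.6667


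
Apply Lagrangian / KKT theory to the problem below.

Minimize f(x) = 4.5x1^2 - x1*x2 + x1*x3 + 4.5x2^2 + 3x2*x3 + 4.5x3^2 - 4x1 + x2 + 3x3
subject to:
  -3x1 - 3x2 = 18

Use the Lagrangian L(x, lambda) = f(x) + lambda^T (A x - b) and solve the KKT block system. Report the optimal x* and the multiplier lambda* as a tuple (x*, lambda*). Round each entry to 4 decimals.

Form the Lagrangian:
  L(x, lambda) = (1/2) x^T Q x + c^T x + lambda^T (A x - b)
Stationarity (grad_x L = 0): Q x + c + A^T lambda = 0.
Primal feasibility: A x = b.

This gives the KKT block system:
  [ Q   A^T ] [ x     ]   [-c ]
  [ A    0  ] [ lambda ] = [ b ]

Solving the linear system:
  x*      = (-2.642, -3.358, 1.0795)
  lambda* = (-7.7803)
  f(x*)   = 75.2472

x* = (-2.642, -3.358, 1.0795), lambda* = (-7.7803)


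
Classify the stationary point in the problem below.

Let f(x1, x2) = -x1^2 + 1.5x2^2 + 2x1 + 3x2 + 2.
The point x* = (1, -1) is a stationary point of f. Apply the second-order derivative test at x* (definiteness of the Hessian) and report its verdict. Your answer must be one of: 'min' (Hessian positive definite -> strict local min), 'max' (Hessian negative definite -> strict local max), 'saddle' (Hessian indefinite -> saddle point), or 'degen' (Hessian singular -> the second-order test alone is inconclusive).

Compute the Hessian H = grad^2 f:
  H = [[-2, 0], [0, 3]]
Verify stationarity: grad f(x*) = H x* + g = (0, 0).
Eigenvalues of H: -2, 3.
Eigenvalues have mixed signs, so H is indefinite -> x* is a saddle point.

saddle


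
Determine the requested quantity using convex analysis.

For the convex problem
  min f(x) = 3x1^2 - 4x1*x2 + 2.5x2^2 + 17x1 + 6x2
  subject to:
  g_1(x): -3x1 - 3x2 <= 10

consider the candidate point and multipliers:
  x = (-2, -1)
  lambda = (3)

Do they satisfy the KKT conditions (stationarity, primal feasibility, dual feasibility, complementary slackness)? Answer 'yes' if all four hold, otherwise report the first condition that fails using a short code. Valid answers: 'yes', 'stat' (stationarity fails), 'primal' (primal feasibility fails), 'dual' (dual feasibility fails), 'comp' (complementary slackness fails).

Gradient of f: grad f(x) = Q x + c = (9, 9)
Constraint values g_i(x) = a_i^T x - b_i:
  g_1((-2, -1)) = -1
Stationarity residual: grad f(x) + sum_i lambda_i a_i = (0, 0)
  -> stationarity OK
Primal feasibility (all g_i <= 0): OK
Dual feasibility (all lambda_i >= 0): OK
Complementary slackness (lambda_i * g_i(x) = 0 for all i): FAILS

Verdict: the first failing condition is complementary_slackness -> comp.

comp


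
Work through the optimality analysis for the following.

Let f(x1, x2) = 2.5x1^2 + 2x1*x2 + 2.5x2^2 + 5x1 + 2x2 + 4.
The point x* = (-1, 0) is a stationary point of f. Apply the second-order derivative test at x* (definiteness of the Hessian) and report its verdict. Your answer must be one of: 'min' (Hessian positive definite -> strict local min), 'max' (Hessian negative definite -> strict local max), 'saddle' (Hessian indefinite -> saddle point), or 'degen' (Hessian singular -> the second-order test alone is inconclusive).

Compute the Hessian H = grad^2 f:
  H = [[5, 2], [2, 5]]
Verify stationarity: grad f(x*) = H x* + g = (0, 0).
Eigenvalues of H: 3, 7.
Both eigenvalues > 0, so H is positive definite -> x* is a strict local min.

min


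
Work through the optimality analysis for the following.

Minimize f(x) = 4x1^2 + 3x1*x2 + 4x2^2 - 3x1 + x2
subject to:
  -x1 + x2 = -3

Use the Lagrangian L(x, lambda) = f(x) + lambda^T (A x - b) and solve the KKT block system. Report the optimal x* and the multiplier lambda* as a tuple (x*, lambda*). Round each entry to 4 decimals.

Form the Lagrangian:
  L(x, lambda) = (1/2) x^T Q x + c^T x + lambda^T (A x - b)
Stationarity (grad_x L = 0): Q x + c + A^T lambda = 0.
Primal feasibility: A x = b.

This gives the KKT block system:
  [ Q   A^T ] [ x     ]   [-c ]
  [ A    0  ] [ lambda ] = [ b ]

Solving the linear system:
  x*      = (1.5909, -1.4091)
  lambda* = (5.5)
  f(x*)   = 5.1591

x* = (1.5909, -1.4091), lambda* = (5.5)


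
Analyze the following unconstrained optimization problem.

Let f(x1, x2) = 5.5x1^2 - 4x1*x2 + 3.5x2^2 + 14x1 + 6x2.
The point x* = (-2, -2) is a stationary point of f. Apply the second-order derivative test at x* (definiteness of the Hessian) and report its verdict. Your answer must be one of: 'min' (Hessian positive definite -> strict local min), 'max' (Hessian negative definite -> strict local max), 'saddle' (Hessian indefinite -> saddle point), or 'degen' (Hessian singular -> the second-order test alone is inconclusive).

Compute the Hessian H = grad^2 f:
  H = [[11, -4], [-4, 7]]
Verify stationarity: grad f(x*) = H x* + g = (0, 0).
Eigenvalues of H: 4.5279, 13.4721.
Both eigenvalues > 0, so H is positive definite -> x* is a strict local min.

min


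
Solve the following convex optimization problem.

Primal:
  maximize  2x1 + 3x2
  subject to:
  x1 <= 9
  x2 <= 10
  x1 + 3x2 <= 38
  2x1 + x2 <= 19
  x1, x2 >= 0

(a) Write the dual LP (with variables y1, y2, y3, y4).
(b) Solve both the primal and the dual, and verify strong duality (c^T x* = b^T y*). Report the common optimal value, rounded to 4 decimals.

The standard primal-dual pair for 'max c^T x s.t. A x <= b, x >= 0' is:
  Dual:  min b^T y  s.t.  A^T y >= c,  y >= 0.

So the dual LP is:
  minimize  9y1 + 10y2 + 38y3 + 19y4
  subject to:
    y1 + y3 + 2y4 >= 2
    y2 + 3y3 + y4 >= 3
    y1, y2, y3, y4 >= 0

Solving the primal: x* = (4.5, 10).
  primal value c^T x* = 39.
Solving the dual: y* = (0, 2, 0, 1).
  dual value b^T y* = 39.
Strong duality: c^T x* = b^T y*. Confirmed.

39


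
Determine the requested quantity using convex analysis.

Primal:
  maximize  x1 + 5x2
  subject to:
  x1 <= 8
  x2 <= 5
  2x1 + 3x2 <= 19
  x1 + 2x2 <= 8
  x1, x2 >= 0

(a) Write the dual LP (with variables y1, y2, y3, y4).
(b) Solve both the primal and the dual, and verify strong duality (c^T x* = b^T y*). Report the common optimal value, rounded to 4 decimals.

The standard primal-dual pair for 'max c^T x s.t. A x <= b, x >= 0' is:
  Dual:  min b^T y  s.t.  A^T y >= c,  y >= 0.

So the dual LP is:
  minimize  8y1 + 5y2 + 19y3 + 8y4
  subject to:
    y1 + 2y3 + y4 >= 1
    y2 + 3y3 + 2y4 >= 5
    y1, y2, y3, y4 >= 0

Solving the primal: x* = (0, 4).
  primal value c^T x* = 20.
Solving the dual: y* = (0, 0, 0, 2.5).
  dual value b^T y* = 20.
Strong duality: c^T x* = b^T y*. Confirmed.

20


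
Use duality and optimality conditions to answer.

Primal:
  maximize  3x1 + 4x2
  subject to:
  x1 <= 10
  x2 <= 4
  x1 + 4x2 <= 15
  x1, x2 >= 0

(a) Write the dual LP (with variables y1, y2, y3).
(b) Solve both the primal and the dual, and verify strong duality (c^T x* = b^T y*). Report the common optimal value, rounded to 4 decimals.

The standard primal-dual pair for 'max c^T x s.t. A x <= b, x >= 0' is:
  Dual:  min b^T y  s.t.  A^T y >= c,  y >= 0.

So the dual LP is:
  minimize  10y1 + 4y2 + 15y3
  subject to:
    y1 + y3 >= 3
    y2 + 4y3 >= 4
    y1, y2, y3 >= 0

Solving the primal: x* = (10, 1.25).
  primal value c^T x* = 35.
Solving the dual: y* = (2, 0, 1).
  dual value b^T y* = 35.
Strong duality: c^T x* = b^T y*. Confirmed.

35


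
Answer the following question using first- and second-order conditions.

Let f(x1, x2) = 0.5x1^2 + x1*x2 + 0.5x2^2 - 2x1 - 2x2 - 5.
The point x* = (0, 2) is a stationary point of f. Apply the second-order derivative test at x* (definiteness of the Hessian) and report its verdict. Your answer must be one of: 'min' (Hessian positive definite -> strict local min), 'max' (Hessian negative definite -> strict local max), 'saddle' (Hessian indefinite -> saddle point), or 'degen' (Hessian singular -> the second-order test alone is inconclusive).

Compute the Hessian H = grad^2 f:
  H = [[1, 1], [1, 1]]
Verify stationarity: grad f(x*) = H x* + g = (0, 0).
Eigenvalues of H: 0, 2.
H has a zero eigenvalue (singular; positive semidefinite but not definite), so H is neither positive definite, negative definite, nor indefinite. The second-order test alone is inconclusive -> degen.
(Indeed, f is constant along the null direction of H through x*, so x* is not a strict local extremum.)

degen


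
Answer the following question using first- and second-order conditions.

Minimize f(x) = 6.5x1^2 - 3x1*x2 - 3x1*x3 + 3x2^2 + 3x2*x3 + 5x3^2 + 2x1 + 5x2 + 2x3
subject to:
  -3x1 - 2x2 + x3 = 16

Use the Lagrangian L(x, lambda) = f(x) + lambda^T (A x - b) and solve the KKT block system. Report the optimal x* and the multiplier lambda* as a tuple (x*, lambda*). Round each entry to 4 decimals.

Form the Lagrangian:
  L(x, lambda) = (1/2) x^T Q x + c^T x + lambda^T (A x - b)
Stationarity (grad_x L = 0): Q x + c + A^T lambda = 0.
Primal feasibility: A x = b.

This gives the KKT block system:
  [ Q   A^T ] [ x     ]   [-c ]
  [ A    0  ] [ lambda ] = [ b ]

Solving the linear system:
  x*      = (-2.1805, -4.2444, 0.9699)
  lambda* = (-5.5075)
  f(x*)   = 32.2387

x* = (-2.1805, -4.2444, 0.9699), lambda* = (-5.5075)


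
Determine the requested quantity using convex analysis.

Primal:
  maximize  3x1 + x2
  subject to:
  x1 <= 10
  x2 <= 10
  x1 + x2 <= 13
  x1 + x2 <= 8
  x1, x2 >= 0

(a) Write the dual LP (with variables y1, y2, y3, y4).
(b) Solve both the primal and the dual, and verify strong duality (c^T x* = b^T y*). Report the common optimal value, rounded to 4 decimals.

The standard primal-dual pair for 'max c^T x s.t. A x <= b, x >= 0' is:
  Dual:  min b^T y  s.t.  A^T y >= c,  y >= 0.

So the dual LP is:
  minimize  10y1 + 10y2 + 13y3 + 8y4
  subject to:
    y1 + y3 + y4 >= 3
    y2 + y3 + y4 >= 1
    y1, y2, y3, y4 >= 0

Solving the primal: x* = (8, 0).
  primal value c^T x* = 24.
Solving the dual: y* = (0, 0, 0, 3).
  dual value b^T y* = 24.
Strong duality: c^T x* = b^T y*. Confirmed.

24


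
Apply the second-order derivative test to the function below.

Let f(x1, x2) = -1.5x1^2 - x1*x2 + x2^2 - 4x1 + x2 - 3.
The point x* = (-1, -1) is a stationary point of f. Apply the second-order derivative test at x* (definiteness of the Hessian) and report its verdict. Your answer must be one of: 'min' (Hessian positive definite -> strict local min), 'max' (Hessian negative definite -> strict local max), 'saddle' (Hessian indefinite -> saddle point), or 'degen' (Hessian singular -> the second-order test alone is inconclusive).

Compute the Hessian H = grad^2 f:
  H = [[-3, -1], [-1, 2]]
Verify stationarity: grad f(x*) = H x* + g = (0, 0).
Eigenvalues of H: -3.1926, 2.1926.
Eigenvalues have mixed signs, so H is indefinite -> x* is a saddle point.

saddle


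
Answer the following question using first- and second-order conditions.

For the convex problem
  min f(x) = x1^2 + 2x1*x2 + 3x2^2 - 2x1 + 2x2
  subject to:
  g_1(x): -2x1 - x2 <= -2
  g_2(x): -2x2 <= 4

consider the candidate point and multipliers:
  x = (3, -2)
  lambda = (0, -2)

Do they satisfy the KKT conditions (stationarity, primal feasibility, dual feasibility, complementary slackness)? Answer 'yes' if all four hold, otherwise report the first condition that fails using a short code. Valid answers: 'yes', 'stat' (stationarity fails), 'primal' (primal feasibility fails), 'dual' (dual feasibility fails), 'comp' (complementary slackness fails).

Gradient of f: grad f(x) = Q x + c = (0, -4)
Constraint values g_i(x) = a_i^T x - b_i:
  g_1((3, -2)) = -2
  g_2((3, -2)) = 0
Stationarity residual: grad f(x) + sum_i lambda_i a_i = (0, 0)
  -> stationarity OK
Primal feasibility (all g_i <= 0): OK
Dual feasibility (all lambda_i >= 0): FAILS
Complementary slackness (lambda_i * g_i(x) = 0 for all i): OK

Verdict: the first failing condition is dual_feasibility -> dual.

dual


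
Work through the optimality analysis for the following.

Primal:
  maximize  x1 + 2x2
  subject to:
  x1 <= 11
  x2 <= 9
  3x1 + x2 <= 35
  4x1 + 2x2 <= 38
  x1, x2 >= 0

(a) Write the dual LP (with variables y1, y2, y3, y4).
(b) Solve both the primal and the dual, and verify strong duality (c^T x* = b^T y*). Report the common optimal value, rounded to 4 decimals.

The standard primal-dual pair for 'max c^T x s.t. A x <= b, x >= 0' is:
  Dual:  min b^T y  s.t.  A^T y >= c,  y >= 0.

So the dual LP is:
  minimize  11y1 + 9y2 + 35y3 + 38y4
  subject to:
    y1 + 3y3 + 4y4 >= 1
    y2 + y3 + 2y4 >= 2
    y1, y2, y3, y4 >= 0

Solving the primal: x* = (5, 9).
  primal value c^T x* = 23.
Solving the dual: y* = (0, 1.5, 0, 0.25).
  dual value b^T y* = 23.
Strong duality: c^T x* = b^T y*. Confirmed.

23


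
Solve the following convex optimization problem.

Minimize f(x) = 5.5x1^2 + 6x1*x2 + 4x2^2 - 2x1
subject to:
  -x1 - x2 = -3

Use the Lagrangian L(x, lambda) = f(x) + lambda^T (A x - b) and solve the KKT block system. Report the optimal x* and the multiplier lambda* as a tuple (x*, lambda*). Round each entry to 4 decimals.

Form the Lagrangian:
  L(x, lambda) = (1/2) x^T Q x + c^T x + lambda^T (A x - b)
Stationarity (grad_x L = 0): Q x + c + A^T lambda = 0.
Primal feasibility: A x = b.

This gives the KKT block system:
  [ Q   A^T ] [ x     ]   [-c ]
  [ A    0  ] [ lambda ] = [ b ]

Solving the linear system:
  x*      = (1.1429, 1.8571)
  lambda* = (21.7143)
  f(x*)   = 31.4286

x* = (1.1429, 1.8571), lambda* = (21.7143)


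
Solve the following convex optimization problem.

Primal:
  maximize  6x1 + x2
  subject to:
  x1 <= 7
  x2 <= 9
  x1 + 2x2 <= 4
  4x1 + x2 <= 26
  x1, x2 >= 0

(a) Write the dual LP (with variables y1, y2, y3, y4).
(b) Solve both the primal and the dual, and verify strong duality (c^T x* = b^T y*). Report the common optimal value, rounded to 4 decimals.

The standard primal-dual pair for 'max c^T x s.t. A x <= b, x >= 0' is:
  Dual:  min b^T y  s.t.  A^T y >= c,  y >= 0.

So the dual LP is:
  minimize  7y1 + 9y2 + 4y3 + 26y4
  subject to:
    y1 + y3 + 4y4 >= 6
    y2 + 2y3 + y4 >= 1
    y1, y2, y3, y4 >= 0

Solving the primal: x* = (4, 0).
  primal value c^T x* = 24.
Solving the dual: y* = (0, 0, 6, 0).
  dual value b^T y* = 24.
Strong duality: c^T x* = b^T y*. Confirmed.

24


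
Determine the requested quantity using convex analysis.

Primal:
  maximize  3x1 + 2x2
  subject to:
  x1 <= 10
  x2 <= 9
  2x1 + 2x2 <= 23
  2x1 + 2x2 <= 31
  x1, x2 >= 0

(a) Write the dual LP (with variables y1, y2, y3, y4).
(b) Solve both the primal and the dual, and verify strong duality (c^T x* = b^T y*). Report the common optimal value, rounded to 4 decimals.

The standard primal-dual pair for 'max c^T x s.t. A x <= b, x >= 0' is:
  Dual:  min b^T y  s.t.  A^T y >= c,  y >= 0.

So the dual LP is:
  minimize  10y1 + 9y2 + 23y3 + 31y4
  subject to:
    y1 + 2y3 + 2y4 >= 3
    y2 + 2y3 + 2y4 >= 2
    y1, y2, y3, y4 >= 0

Solving the primal: x* = (10, 1.5).
  primal value c^T x* = 33.
Solving the dual: y* = (1, 0, 1, 0).
  dual value b^T y* = 33.
Strong duality: c^T x* = b^T y*. Confirmed.

33


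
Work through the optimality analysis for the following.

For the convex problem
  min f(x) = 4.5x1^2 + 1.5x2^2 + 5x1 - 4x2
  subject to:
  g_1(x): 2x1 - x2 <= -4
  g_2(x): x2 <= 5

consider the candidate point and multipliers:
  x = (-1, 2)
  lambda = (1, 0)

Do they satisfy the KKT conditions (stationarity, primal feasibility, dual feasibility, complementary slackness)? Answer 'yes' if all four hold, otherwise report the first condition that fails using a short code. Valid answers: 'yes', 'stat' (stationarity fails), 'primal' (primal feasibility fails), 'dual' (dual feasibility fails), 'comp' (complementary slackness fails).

Gradient of f: grad f(x) = Q x + c = (-4, 2)
Constraint values g_i(x) = a_i^T x - b_i:
  g_1((-1, 2)) = 0
  g_2((-1, 2)) = -3
Stationarity residual: grad f(x) + sum_i lambda_i a_i = (-2, 1)
  -> stationarity FAILS
Primal feasibility (all g_i <= 0): OK
Dual feasibility (all lambda_i >= 0): OK
Complementary slackness (lambda_i * g_i(x) = 0 for all i): OK

Verdict: the first failing condition is stationarity -> stat.

stat


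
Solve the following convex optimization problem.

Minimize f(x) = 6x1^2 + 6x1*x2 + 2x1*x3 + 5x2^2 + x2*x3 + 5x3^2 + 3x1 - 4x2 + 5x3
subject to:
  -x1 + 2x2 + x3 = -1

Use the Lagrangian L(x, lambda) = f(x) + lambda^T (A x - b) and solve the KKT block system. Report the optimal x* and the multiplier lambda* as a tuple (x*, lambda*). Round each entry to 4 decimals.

Form the Lagrangian:
  L(x, lambda) = (1/2) x^T Q x + c^T x + lambda^T (A x - b)
Stationarity (grad_x L = 0): Q x + c + A^T lambda = 0.
Primal feasibility: A x = b.

This gives the KKT block system:
  [ Q   A^T ] [ x     ]   [-c ]
  [ A    0  ] [ lambda ] = [ b ]

Solving the linear system:
  x*      = (0.1092, -0.0684, -0.7541)
  lambda* = (2.3914)
  f(x*)   = -0.3892

x* = (0.1092, -0.0684, -0.7541), lambda* = (2.3914)


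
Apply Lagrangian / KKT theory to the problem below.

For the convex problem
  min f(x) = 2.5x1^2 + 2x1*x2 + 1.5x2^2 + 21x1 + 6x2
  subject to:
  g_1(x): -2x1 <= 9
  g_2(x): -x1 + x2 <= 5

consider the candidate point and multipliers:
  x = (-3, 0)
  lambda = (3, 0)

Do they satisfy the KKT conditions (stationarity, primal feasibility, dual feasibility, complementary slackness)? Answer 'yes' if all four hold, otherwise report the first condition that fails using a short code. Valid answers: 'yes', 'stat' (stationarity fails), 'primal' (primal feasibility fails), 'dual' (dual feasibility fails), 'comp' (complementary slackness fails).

Gradient of f: grad f(x) = Q x + c = (6, 0)
Constraint values g_i(x) = a_i^T x - b_i:
  g_1((-3, 0)) = -3
  g_2((-3, 0)) = -2
Stationarity residual: grad f(x) + sum_i lambda_i a_i = (0, 0)
  -> stationarity OK
Primal feasibility (all g_i <= 0): OK
Dual feasibility (all lambda_i >= 0): OK
Complementary slackness (lambda_i * g_i(x) = 0 for all i): FAILS

Verdict: the first failing condition is complementary_slackness -> comp.

comp


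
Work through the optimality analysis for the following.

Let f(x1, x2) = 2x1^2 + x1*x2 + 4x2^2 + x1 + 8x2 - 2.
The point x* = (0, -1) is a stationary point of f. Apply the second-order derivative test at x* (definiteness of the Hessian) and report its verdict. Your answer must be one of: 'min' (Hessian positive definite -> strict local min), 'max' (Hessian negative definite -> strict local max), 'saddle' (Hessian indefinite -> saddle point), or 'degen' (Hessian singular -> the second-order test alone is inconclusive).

Compute the Hessian H = grad^2 f:
  H = [[4, 1], [1, 8]]
Verify stationarity: grad f(x*) = H x* + g = (0, 0).
Eigenvalues of H: 3.7639, 8.2361.
Both eigenvalues > 0, so H is positive definite -> x* is a strict local min.

min


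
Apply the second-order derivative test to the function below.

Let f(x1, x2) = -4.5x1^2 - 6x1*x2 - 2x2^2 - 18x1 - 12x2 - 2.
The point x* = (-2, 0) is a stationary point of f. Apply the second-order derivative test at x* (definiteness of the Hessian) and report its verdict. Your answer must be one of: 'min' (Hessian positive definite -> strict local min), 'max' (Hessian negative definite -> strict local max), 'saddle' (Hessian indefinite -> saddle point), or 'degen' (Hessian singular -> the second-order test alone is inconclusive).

Compute the Hessian H = grad^2 f:
  H = [[-9, -6], [-6, -4]]
Verify stationarity: grad f(x*) = H x* + g = (0, 0).
Eigenvalues of H: -13, 0.
H has a zero eigenvalue (singular; negative semidefinite but not definite), so H is neither positive definite, negative definite, nor indefinite. The second-order test alone is inconclusive -> degen.
(Indeed, f is constant along the null direction of H through x*, so x* is not a strict local extremum.)

degen


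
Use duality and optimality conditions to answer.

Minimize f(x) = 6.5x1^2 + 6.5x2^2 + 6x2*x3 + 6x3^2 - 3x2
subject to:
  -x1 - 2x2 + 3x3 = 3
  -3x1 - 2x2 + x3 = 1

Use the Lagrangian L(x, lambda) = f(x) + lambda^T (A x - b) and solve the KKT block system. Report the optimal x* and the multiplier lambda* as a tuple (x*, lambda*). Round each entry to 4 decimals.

Form the Lagrangian:
  L(x, lambda) = (1/2) x^T Q x + c^T x + lambda^T (A x - b)
Stationarity (grad_x L = 0): Q x + c + A^T lambda = 0.
Primal feasibility: A x = b.

This gives the KKT block system:
  [ Q   A^T ] [ x     ]   [-c ]
  [ A    0  ] [ lambda ] = [ b ]

Solving the linear system:
  x*      = (0.1782, -0.3564, 0.8218)
  lambda* = (-3.1856, 1.8342)
  f(x*)   = 4.396

x* = (0.1782, -0.3564, 0.8218), lambda* = (-3.1856, 1.8342)


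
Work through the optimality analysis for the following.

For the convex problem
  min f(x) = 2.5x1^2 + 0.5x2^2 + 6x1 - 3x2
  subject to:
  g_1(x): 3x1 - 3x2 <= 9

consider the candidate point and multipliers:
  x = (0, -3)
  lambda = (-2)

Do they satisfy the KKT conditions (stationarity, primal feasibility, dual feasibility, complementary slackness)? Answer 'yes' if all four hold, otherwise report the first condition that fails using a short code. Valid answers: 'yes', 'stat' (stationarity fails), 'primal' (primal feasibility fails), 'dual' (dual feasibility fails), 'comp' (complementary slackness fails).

Gradient of f: grad f(x) = Q x + c = (6, -6)
Constraint values g_i(x) = a_i^T x - b_i:
  g_1((0, -3)) = 0
Stationarity residual: grad f(x) + sum_i lambda_i a_i = (0, 0)
  -> stationarity OK
Primal feasibility (all g_i <= 0): OK
Dual feasibility (all lambda_i >= 0): FAILS
Complementary slackness (lambda_i * g_i(x) = 0 for all i): OK

Verdict: the first failing condition is dual_feasibility -> dual.

dual
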